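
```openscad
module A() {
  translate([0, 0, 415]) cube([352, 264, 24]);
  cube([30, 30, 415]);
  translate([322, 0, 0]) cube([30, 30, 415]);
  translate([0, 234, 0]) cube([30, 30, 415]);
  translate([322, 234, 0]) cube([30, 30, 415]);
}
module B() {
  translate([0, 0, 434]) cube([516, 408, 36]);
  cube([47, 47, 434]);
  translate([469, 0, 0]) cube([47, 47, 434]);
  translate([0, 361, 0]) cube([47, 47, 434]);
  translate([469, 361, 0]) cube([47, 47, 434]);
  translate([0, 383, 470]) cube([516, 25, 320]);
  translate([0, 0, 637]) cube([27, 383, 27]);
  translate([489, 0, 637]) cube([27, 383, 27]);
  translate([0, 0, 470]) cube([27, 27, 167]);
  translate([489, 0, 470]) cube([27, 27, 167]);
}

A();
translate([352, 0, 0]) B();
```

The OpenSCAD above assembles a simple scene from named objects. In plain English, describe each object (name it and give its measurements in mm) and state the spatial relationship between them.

A is a simple wooden stool: a rectangular seat 352 mm (x) by 264 mm (y), 24 mm thick, top face at z = 439 mm, on four square legs, each 30×30 mm in cross-section. The legs rest on z = 0, each flush with a corner of the seat.

B is a chair: 516×408 mm seat, 36 mm thick, top at z = 470 mm, on four 47 mm square corner legs flush with the seat edges. A 25 mm thick backrest slab spans the full seat width, extending 320 mm above the seat top, its back face flush with the seat's +y edge. Two armrests of 27×27 mm section run along each side from the seat's front edge to the front of the backrest, top faces 194 mm above the seat top and outer faces flush with the seat's x-edges; a 27×27 mm post under the front of each armrest stands on the seat at the front corner.

The chair is against the stool's +x side, with their −y faces flush.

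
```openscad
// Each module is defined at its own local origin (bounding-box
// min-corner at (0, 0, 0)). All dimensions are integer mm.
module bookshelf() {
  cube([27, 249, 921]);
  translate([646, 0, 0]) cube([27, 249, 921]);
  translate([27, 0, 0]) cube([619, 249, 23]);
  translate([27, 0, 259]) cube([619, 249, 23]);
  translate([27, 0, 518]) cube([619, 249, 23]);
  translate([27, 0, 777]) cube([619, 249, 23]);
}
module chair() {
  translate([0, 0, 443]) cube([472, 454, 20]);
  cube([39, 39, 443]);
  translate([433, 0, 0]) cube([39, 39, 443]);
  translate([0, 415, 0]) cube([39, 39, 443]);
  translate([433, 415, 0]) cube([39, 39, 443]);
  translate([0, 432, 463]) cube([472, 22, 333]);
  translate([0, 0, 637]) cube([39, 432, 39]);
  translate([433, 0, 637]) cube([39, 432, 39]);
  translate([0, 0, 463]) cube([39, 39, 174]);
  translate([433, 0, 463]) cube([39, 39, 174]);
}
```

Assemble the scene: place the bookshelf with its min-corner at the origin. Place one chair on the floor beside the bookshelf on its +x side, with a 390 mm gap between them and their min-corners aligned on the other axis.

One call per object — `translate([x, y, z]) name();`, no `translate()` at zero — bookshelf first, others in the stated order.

bookshelf();
translate([1063, 0, 0]) chair();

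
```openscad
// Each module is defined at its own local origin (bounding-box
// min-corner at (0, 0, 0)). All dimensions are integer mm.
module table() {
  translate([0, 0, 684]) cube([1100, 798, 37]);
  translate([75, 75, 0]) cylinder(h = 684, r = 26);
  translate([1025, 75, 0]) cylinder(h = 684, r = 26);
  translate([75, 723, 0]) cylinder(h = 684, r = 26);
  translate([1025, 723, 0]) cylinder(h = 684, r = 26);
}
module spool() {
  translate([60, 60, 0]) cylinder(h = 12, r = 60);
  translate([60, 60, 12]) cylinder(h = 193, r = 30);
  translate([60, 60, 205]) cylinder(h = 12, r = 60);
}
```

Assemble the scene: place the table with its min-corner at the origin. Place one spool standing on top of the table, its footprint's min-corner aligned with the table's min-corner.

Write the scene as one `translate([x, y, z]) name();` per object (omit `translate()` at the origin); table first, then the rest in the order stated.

table();
translate([0, 0, 721]) spool();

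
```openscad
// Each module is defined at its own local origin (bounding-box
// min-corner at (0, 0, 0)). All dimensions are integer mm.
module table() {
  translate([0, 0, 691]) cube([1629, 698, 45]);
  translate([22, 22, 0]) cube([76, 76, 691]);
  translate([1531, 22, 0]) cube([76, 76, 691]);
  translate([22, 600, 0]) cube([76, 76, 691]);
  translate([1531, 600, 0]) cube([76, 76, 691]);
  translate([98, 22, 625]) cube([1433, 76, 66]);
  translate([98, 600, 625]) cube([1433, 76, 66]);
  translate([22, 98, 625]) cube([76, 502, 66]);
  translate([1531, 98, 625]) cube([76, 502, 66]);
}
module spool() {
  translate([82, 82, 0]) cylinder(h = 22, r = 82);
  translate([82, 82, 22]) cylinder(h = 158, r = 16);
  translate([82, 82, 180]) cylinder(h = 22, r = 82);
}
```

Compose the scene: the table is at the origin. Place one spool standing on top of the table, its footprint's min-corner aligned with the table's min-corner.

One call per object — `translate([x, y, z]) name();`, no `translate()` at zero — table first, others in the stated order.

table();
translate([0, 0, 736]) spool();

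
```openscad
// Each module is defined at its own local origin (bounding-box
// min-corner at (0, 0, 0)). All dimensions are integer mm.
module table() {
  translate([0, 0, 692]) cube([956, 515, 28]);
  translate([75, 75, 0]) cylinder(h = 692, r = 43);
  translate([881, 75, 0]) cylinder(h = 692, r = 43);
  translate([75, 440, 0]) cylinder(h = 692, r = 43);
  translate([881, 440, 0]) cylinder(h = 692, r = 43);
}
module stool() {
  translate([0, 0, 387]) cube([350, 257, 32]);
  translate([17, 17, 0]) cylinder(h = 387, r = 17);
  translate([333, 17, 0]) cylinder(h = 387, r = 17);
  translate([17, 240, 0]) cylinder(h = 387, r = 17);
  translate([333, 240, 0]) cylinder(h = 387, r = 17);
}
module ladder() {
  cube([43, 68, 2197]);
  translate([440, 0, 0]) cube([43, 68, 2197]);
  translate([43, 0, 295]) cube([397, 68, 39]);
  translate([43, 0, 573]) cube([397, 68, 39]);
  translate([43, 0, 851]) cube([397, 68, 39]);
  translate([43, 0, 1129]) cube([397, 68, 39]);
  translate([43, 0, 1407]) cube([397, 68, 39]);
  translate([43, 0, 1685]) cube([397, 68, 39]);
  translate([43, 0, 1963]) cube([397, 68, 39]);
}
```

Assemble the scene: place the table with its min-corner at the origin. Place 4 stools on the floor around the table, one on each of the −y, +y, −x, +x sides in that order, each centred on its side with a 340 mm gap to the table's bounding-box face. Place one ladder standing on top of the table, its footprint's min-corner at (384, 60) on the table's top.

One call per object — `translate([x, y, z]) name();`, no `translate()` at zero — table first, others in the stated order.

table();
translate([303, -597, 0]) stool();
translate([303, 855, 0]) stool();
translate([-690, 129, 0]) stool();
translate([1296, 129, 0]) stool();
translate([384, 60, 720]) ladder();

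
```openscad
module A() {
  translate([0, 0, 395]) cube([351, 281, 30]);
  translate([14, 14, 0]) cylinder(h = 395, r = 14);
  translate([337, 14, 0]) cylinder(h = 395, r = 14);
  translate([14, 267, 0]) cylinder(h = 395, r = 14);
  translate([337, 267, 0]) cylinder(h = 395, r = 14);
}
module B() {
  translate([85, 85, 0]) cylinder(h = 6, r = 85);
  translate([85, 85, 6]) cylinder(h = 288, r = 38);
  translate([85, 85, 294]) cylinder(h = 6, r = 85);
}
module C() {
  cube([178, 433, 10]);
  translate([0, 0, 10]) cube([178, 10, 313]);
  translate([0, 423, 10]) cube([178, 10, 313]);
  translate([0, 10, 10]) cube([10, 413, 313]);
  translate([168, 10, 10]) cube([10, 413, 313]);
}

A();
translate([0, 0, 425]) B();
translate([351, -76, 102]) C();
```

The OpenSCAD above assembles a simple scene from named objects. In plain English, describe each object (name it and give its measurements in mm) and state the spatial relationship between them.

A is a simple wooden stool: a rectangular seat 351 mm (x) by 281 mm (y), 30 mm thick, top face at z = 425 mm, on four round legs, each 28 mm in diameter. The legs rest on z = 0, each leg's axis is inset half a diameter from the nearest pair of seat edges (so the leg's bounding box is flush with the corner).

B is a spool: two coaxial disc flanges of radius 85 mm and thickness 6 mm, joined by a core cylinder of radius 38 mm and height 288 mm. The lower flange rests on z = 0 and the three cylinders share a vertical axis.

C is an open storage box with external size 178×433×323 mm and wall thickness 10 mm (the base is also 10 mm thick). The base covers the whole footprint; the four walls stand on the base, with the y-facing walls full-width and the x-facing walls fitting between their inner faces.

The spool is on top of the stool. The open box is beside the stool with their tops flush at z = 425.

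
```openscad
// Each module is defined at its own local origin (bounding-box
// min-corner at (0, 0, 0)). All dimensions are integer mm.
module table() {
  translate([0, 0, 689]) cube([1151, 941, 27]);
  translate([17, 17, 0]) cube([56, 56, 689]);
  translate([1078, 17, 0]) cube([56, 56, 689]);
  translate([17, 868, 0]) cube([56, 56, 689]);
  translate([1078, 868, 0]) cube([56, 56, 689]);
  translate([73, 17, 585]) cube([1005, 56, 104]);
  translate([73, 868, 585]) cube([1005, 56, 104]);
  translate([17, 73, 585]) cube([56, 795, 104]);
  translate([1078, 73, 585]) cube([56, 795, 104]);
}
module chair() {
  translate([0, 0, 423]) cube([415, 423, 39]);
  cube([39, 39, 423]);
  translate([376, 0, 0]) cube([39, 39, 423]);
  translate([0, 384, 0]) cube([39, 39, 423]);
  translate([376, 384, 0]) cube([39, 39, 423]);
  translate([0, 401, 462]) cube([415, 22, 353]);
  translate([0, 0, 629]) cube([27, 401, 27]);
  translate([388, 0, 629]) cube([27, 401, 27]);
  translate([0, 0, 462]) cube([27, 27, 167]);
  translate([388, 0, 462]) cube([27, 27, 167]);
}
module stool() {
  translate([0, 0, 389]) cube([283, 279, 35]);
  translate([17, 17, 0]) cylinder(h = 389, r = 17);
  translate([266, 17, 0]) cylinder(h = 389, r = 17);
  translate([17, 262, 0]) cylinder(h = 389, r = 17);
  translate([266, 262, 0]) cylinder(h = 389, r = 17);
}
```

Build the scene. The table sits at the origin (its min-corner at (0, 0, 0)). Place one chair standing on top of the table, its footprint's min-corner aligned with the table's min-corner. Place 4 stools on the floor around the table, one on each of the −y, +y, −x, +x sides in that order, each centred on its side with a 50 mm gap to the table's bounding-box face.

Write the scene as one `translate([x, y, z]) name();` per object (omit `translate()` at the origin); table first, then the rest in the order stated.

table();
translate([0, 0, 716]) chair();
translate([434, -329, 0]) stool();
translate([434, 991, 0]) stool();
translate([-333, 331, 0]) stool();
translate([1201, 331, 0]) stool();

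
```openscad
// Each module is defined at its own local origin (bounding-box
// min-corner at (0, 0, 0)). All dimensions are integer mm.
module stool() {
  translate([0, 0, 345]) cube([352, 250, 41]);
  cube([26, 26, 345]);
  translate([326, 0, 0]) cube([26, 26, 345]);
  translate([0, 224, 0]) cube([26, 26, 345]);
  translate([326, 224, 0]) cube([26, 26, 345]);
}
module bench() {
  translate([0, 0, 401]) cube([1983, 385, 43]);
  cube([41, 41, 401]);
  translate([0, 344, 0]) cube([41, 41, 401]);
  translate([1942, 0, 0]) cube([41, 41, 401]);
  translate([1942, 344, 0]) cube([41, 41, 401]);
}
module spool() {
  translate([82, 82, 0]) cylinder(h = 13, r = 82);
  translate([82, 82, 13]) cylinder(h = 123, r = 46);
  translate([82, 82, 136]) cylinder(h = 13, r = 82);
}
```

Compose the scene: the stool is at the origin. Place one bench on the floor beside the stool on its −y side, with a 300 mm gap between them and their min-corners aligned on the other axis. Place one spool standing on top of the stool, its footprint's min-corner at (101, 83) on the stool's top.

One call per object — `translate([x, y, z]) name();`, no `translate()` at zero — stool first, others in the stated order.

stool();
translate([0, -685, 0]) bench();
translate([101, 83, 386]) spool();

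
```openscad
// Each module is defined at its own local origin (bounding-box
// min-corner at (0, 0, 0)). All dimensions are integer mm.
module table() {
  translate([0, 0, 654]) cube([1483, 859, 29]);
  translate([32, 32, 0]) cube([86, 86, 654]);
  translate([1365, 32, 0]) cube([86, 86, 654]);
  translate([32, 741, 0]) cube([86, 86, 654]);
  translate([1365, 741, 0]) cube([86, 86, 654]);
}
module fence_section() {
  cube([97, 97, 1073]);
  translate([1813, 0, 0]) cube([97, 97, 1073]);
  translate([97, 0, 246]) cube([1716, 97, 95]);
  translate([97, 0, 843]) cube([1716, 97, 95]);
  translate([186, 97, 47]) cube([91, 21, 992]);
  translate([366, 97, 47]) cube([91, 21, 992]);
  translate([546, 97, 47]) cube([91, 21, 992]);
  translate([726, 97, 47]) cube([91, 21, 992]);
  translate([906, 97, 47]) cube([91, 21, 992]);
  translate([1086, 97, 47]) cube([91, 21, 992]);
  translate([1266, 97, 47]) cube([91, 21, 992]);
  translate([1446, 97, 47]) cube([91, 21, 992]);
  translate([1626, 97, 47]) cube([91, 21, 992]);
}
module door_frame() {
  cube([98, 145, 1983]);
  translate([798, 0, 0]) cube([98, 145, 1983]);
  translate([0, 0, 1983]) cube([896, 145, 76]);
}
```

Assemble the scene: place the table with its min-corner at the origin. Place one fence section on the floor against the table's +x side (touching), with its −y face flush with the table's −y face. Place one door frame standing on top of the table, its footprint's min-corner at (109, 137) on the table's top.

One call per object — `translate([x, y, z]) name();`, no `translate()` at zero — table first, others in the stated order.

table();
translate([1483, 0, 0]) fence_section();
translate([109, 137, 683]) door_frame();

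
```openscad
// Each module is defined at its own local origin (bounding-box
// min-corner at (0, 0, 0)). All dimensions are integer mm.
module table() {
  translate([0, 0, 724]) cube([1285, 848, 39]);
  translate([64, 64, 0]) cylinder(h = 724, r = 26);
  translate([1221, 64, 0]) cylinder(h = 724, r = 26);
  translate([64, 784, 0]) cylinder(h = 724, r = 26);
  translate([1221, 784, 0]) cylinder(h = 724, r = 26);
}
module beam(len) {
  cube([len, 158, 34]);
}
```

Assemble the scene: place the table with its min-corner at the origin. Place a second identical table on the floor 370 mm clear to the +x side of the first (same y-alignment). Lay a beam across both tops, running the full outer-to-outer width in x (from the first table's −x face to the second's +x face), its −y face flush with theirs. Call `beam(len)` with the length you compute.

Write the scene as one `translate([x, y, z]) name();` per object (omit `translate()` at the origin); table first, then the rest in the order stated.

table();
translate([1655, 0, 0]) table();
translate([0, 0, 763]) beam(2940);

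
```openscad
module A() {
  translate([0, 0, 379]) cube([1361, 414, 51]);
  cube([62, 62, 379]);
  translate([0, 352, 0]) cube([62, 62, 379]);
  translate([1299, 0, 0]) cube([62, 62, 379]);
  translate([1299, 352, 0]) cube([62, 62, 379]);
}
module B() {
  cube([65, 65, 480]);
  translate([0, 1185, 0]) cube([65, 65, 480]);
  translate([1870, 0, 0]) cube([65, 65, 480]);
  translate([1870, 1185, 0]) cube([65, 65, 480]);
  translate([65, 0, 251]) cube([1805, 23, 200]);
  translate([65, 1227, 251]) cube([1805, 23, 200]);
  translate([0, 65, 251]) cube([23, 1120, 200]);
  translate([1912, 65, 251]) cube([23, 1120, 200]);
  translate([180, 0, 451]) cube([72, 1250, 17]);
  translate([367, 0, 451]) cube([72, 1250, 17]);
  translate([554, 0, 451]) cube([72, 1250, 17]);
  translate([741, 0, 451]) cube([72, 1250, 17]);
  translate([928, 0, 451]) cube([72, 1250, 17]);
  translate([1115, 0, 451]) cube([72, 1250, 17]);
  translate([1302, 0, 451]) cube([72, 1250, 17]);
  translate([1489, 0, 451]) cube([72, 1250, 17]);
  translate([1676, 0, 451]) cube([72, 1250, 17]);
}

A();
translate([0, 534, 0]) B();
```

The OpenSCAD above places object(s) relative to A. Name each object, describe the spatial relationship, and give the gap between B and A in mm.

The bed frame's nearest face is 120 mm from the bench's +y face.

A is a bench. B is a bed frame. The bed frame is on the floor beside the bench on its +y side. The gap between the bed frame and the bench is 120 mm.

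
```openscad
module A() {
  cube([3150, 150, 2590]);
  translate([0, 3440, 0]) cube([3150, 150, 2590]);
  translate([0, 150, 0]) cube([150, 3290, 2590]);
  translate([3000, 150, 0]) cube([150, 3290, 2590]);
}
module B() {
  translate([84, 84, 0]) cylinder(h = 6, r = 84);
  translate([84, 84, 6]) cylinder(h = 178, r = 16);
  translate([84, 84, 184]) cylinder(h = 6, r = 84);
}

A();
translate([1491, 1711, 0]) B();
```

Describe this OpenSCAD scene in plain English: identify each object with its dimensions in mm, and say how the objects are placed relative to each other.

A is a box-shaped house frame (walls only): outside footprint 3150×3590 mm, wall height 2590 mm, wall thickness 150 mm. The two y-facing walls run the full x-width; the two x-facing walls fit between the inner faces of the y-facing walls.

B is a spool: two coaxial disc flanges of radius 84 mm and thickness 6 mm, joined by a core cylinder of radius 16 mm and height 178 mm. The lower flange rests on z = 0 and the three cylinders share a vertical axis.

The spool sits inside the house frame, centred.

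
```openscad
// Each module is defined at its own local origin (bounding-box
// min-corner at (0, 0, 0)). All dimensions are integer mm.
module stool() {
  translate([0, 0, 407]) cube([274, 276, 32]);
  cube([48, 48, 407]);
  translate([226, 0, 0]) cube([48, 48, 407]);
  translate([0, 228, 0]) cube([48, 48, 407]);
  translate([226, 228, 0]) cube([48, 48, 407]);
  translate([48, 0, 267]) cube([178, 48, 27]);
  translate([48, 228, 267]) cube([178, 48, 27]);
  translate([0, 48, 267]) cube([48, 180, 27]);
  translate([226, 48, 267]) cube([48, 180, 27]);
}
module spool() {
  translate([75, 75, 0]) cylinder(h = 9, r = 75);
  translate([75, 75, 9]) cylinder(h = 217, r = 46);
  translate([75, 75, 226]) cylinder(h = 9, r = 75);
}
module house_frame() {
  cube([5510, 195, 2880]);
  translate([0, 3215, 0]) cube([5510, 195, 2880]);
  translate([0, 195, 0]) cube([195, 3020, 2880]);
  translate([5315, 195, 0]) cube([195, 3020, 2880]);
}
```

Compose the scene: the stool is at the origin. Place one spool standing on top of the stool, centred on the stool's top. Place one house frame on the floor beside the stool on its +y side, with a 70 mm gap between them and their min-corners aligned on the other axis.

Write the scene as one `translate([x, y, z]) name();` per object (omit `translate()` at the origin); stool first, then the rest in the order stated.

stool();
translate([62, 63, 439]) spool();
translate([0, 346, 0]) house_frame();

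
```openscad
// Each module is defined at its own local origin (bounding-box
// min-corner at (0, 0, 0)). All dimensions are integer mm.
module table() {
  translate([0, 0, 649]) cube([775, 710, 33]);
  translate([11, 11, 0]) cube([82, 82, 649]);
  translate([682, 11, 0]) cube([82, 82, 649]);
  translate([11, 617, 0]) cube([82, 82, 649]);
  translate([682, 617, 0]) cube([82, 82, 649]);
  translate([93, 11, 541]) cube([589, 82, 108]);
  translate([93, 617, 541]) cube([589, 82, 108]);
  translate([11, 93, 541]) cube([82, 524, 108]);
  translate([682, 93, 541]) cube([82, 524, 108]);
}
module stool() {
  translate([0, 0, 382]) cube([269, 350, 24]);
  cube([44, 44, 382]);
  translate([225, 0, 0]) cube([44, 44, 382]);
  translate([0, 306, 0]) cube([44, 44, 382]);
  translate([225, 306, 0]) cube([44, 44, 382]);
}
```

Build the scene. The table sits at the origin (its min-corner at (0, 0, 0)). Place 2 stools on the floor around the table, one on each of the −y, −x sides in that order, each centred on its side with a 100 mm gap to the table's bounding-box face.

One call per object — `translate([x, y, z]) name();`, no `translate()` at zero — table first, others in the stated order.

table();
translate([253, -450, 0]) stool();
translate([-369, 180, 0]) stool();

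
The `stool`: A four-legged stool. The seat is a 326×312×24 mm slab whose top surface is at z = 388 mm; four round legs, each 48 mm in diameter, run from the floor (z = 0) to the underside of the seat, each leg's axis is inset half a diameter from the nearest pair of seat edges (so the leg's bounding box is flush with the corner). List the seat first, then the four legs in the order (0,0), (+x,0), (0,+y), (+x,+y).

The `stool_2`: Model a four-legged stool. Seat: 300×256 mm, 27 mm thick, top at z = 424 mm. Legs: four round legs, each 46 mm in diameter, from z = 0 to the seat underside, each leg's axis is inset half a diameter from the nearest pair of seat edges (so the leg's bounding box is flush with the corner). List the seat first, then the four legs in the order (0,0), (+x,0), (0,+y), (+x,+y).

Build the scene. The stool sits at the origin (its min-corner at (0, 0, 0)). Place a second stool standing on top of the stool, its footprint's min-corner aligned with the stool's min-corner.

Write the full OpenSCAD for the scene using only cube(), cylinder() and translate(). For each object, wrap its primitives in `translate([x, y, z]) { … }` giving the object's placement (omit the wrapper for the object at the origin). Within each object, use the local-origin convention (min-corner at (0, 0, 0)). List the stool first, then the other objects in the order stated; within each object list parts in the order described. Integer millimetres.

translate([0, 0, 364]) cube([326, 312, 24]);
translate([24, 24, 0]) cylinder(h = 364, r = 24);
translate([302, 24, 0]) cylinder(h = 364, r = 24);
translate([24, 288, 0]) cylinder(h = 364, r = 24);
translate([302, 288, 0]) cylinder(h = 364, r = 24);
translate([0, 0, 388]) {
  translate([0, 0, 397]) cube([300, 256, 27]);
  translate([23, 23, 0]) cylinder(h = 397, r = 23);
  translate([277, 23, 0]) cylinder(h = 397, r = 23);
  translate([23, 233, 0]) cylinder(h = 397, r = 23);
  translate([277, 233, 0]) cylinder(h = 397, r = 23);
}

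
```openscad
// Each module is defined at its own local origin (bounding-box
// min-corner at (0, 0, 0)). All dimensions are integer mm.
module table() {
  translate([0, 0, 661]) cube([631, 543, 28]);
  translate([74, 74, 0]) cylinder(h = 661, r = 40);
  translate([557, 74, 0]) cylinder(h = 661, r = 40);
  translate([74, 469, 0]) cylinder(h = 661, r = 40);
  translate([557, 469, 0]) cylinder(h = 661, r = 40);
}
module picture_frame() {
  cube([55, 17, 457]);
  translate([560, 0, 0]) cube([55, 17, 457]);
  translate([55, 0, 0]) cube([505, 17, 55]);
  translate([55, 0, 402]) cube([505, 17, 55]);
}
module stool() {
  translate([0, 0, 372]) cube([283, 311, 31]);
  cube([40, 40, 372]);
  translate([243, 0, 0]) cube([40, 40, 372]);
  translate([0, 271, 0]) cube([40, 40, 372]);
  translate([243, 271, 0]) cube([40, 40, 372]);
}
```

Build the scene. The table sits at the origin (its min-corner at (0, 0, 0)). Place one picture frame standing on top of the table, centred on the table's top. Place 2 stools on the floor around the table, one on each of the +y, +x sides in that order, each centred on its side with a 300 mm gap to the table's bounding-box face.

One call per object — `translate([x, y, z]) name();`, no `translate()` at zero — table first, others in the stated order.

table();
translate([8, 263, 689]) picture_frame();
translate([174, 843, 0]) stool();
translate([931, 116, 0]) stool();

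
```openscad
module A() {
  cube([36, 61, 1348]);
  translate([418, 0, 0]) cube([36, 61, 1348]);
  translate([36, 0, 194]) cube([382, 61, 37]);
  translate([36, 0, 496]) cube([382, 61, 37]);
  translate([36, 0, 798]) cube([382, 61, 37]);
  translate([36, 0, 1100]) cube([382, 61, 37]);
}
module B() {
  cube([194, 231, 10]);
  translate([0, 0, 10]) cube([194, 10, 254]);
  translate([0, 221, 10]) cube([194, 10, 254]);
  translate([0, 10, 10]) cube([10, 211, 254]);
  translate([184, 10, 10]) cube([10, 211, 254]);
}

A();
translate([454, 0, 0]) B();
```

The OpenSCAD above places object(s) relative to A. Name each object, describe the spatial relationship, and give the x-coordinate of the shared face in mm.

The ladder's +x face and the open box's −x face are both at x = 454 mm.

A is a ladder. B is an open box. The open box is against the ladder's +x side, with their −y faces flush. The x-coordinate of the shared face is 454 mm.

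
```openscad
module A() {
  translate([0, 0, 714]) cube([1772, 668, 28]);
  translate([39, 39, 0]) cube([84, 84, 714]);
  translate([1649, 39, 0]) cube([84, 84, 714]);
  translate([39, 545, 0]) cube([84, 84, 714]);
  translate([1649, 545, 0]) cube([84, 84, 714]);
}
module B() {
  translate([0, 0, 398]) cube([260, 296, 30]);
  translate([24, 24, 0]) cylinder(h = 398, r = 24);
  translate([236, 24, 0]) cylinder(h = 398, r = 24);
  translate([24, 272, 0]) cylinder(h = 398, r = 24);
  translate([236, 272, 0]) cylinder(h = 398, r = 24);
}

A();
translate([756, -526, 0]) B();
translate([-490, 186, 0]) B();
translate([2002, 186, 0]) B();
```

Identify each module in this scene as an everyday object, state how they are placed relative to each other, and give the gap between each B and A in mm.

A is a table. B is a stool. Three stools sit around the table at the −y, −x, +x sides. The gap between each stool and the table is 230 mm.

Each stool's nearest face is 230 mm from the table's bounding box.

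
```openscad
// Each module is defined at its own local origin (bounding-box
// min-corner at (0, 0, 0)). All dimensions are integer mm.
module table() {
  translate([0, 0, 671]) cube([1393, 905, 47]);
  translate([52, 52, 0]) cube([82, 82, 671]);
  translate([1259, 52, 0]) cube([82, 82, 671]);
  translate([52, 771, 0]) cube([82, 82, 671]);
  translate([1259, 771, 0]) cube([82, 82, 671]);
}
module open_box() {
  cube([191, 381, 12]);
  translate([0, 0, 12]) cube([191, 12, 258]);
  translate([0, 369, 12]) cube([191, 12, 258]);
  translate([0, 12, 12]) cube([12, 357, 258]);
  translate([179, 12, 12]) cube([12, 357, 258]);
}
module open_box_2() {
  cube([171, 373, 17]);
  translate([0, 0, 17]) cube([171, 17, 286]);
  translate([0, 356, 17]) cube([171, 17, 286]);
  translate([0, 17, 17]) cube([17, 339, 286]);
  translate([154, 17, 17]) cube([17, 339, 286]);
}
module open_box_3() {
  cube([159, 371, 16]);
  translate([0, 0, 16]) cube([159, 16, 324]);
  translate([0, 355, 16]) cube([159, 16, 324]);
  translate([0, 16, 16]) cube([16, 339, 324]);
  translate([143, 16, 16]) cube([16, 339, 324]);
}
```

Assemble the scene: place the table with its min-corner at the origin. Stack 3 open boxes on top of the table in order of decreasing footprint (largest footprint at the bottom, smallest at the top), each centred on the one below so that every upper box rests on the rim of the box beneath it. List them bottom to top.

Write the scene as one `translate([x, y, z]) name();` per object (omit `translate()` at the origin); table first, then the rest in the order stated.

table();
translate([601, 262, 718]) open_box();
translate([611, 266, 988]) open_box_2();
translate([617, 267, 1291]) open_box_3();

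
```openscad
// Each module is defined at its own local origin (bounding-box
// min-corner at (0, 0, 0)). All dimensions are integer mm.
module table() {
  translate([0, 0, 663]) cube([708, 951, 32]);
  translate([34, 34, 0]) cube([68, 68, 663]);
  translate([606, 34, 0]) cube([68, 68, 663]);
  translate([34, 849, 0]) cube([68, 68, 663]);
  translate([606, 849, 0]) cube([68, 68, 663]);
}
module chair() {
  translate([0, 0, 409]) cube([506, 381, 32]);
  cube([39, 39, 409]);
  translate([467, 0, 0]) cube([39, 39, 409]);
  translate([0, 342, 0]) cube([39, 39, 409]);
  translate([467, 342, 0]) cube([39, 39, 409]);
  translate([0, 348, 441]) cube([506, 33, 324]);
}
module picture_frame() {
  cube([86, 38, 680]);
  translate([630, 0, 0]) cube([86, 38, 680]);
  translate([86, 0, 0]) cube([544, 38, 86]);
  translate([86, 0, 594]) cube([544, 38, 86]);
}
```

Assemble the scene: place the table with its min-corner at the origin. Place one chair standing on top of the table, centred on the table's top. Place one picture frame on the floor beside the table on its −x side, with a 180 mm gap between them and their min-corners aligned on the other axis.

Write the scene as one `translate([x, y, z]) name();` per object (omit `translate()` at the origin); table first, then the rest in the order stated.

table();
translate([101, 285, 695]) chair();
translate([-896, 0, 0]) picture_frame();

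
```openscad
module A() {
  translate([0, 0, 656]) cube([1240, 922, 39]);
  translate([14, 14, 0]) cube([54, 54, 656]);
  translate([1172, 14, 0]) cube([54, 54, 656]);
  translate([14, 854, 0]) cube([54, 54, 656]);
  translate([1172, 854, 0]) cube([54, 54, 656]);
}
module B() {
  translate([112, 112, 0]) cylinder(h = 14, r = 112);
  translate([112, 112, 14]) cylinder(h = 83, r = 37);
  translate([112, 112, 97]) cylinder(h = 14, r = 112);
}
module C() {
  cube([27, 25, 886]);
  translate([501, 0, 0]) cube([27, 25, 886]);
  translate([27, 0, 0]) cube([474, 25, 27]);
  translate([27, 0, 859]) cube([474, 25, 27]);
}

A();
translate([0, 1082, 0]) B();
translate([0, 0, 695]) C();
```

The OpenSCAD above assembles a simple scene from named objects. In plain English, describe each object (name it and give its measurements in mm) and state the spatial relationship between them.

A is a rectangular dining table. The top is 1240×922×39 mm with its upper surface at z = 695 mm. It stands on four 54×54 mm square legs, each inset 14 mm from the nearest pair of top edges, running from the floor to the underside of the top.

B is a spool: two coaxial disc flanges of radius 112 mm and thickness 14 mm, joined by a core cylinder of radius 37 mm and height 83 mm. The lower flange rests on z = 0 and the three cylinders share a vertical axis.

C is a rectangular picture frame lying in the x–z plane (depth along y). The opening is 474 mm wide (x) by 832 mm tall (z), surrounded by a border 27 mm wide on all four sides. The frame is 25 mm deep and is made of two full-height vertical stiles with two horizontal rails fitted between them.

The spool is on the floor beside the table on its +y side. The picture frame is on top of the table.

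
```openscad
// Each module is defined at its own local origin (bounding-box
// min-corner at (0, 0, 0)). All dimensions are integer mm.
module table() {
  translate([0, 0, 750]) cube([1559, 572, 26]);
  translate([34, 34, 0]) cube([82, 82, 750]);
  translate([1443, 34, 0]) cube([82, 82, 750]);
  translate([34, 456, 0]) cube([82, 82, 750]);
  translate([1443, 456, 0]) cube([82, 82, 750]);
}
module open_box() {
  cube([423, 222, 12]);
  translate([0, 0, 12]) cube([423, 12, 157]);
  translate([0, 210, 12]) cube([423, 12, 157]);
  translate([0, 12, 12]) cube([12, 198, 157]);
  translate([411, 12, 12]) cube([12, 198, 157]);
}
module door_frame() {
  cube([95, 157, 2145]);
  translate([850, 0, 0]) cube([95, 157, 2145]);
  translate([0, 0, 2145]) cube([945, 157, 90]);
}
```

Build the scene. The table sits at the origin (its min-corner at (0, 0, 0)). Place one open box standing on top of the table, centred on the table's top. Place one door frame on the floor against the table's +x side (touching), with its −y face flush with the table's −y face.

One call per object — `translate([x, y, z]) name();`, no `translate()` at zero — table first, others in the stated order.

table();
translate([568, 175, 776]) open_box();
translate([1559, 0, 0]) door_frame();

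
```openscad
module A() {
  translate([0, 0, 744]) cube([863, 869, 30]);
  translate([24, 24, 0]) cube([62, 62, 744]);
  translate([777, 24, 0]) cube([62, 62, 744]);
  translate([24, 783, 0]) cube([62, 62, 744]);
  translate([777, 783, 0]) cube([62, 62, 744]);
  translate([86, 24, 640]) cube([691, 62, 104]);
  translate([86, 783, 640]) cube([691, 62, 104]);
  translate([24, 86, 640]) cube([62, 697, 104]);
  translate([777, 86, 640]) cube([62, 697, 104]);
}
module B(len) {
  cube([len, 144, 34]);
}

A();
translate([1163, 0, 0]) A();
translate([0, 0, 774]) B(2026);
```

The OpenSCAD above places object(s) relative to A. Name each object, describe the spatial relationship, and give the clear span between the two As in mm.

Second table starts at x = 1163; first ends at x = 863; clear span = 1163 − 863 = 300 mm.

A is a table. B is a beam. A beam spans the tops of two tables. The clear span between the two tables is 300 mm.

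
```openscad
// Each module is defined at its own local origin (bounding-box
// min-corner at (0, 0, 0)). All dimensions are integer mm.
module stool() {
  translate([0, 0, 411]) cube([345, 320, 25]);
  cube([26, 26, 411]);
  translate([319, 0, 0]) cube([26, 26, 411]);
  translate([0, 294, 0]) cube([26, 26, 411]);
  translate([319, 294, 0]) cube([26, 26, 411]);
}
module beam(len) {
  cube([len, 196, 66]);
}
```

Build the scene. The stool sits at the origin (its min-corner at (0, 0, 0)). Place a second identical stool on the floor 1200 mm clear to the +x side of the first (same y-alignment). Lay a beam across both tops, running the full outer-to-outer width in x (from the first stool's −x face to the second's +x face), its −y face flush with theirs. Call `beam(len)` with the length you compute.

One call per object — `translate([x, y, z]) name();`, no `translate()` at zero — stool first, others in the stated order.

stool();
translate([1545, 0, 0]) stool();
translate([0, 0, 436]) beam(1890);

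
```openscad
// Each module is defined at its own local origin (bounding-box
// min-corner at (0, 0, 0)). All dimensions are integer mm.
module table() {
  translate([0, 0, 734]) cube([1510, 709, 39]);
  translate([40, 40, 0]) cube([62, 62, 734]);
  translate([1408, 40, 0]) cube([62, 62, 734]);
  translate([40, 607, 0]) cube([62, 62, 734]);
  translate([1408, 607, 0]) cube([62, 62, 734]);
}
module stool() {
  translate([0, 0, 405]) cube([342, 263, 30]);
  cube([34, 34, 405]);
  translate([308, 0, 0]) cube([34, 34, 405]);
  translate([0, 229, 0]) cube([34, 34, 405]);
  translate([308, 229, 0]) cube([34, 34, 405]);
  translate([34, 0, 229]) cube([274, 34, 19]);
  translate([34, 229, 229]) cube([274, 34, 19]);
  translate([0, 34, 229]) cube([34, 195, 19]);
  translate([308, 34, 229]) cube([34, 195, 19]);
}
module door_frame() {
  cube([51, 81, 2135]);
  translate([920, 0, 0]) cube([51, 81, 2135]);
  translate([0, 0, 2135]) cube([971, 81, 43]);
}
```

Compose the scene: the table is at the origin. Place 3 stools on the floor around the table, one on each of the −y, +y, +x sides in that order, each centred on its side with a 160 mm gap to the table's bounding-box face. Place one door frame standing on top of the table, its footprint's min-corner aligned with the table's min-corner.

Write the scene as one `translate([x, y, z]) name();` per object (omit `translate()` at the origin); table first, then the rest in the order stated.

table();
translate([584, -423, 0]) stool();
translate([584, 869, 0]) stool();
translate([1670, 223, 0]) stool();
translate([0, 0, 773]) door_frame();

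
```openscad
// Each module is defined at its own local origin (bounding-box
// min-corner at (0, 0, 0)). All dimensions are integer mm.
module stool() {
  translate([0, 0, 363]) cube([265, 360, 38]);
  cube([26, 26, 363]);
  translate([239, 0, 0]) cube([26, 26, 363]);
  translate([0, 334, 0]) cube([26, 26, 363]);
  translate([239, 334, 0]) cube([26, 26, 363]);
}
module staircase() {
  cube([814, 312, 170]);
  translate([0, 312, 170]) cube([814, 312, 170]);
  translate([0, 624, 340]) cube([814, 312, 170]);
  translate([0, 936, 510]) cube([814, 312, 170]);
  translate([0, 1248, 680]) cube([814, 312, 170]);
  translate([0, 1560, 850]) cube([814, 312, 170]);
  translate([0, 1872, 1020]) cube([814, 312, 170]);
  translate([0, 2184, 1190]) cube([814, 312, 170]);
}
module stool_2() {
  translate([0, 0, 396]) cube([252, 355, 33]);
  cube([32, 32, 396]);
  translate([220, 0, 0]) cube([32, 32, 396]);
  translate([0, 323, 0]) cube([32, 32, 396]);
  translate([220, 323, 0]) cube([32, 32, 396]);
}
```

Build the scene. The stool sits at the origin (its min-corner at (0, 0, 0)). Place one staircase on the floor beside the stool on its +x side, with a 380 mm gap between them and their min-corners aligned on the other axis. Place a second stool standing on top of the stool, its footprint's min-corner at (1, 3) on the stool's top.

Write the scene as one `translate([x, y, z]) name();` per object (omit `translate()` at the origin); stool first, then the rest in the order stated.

stool();
translate([645, 0, 0]) staircase();
translate([1, 3, 401]) stool_2();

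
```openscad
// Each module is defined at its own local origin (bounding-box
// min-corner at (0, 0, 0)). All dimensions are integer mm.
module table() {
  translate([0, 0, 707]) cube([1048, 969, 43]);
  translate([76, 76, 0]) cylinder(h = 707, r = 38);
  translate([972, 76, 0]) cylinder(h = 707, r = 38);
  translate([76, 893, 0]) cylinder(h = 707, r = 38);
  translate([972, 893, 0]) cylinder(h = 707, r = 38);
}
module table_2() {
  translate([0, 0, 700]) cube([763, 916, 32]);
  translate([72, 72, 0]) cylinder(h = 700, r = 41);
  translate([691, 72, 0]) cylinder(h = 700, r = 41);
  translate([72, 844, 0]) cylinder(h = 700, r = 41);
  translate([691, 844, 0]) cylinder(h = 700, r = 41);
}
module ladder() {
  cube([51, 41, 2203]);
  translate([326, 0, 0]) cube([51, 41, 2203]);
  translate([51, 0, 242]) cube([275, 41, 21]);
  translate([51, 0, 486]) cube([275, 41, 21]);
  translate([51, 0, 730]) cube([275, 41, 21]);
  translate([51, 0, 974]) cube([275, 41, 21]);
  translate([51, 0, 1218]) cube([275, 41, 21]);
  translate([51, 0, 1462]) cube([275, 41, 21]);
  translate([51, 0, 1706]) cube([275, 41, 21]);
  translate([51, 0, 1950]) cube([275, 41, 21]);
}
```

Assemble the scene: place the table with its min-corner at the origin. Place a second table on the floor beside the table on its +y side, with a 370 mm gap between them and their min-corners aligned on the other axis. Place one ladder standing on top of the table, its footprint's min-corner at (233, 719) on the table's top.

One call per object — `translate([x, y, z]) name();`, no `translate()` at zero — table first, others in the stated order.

table();
translate([0, 1339, 0]) table_2();
translate([233, 719, 750]) ladder();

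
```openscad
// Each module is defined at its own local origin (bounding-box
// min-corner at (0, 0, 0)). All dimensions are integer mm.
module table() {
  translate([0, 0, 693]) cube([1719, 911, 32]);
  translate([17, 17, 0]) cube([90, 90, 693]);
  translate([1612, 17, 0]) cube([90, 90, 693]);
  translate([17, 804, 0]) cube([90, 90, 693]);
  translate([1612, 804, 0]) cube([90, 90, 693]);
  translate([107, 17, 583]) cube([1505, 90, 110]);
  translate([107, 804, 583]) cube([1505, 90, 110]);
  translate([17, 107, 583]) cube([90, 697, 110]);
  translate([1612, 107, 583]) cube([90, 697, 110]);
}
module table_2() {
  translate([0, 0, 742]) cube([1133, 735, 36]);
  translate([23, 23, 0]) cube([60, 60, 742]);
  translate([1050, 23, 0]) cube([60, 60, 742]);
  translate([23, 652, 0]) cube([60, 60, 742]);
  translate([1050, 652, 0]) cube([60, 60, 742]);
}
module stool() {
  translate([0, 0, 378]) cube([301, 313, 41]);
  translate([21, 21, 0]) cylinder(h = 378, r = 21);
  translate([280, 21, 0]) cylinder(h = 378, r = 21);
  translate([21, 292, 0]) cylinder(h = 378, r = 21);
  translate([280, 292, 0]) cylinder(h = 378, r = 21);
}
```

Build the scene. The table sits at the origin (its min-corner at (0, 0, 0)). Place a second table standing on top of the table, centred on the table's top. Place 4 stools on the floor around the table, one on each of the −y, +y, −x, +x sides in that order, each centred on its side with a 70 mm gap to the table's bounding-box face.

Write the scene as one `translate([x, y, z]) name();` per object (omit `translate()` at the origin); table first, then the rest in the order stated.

table();
translate([293, 88, 725]) table_2();
translate([709, -383, 0]) stool();
translate([709, 981, 0]) stool();
translate([-371, 299, 0]) stool();
translate([1789, 299, 0]) stool();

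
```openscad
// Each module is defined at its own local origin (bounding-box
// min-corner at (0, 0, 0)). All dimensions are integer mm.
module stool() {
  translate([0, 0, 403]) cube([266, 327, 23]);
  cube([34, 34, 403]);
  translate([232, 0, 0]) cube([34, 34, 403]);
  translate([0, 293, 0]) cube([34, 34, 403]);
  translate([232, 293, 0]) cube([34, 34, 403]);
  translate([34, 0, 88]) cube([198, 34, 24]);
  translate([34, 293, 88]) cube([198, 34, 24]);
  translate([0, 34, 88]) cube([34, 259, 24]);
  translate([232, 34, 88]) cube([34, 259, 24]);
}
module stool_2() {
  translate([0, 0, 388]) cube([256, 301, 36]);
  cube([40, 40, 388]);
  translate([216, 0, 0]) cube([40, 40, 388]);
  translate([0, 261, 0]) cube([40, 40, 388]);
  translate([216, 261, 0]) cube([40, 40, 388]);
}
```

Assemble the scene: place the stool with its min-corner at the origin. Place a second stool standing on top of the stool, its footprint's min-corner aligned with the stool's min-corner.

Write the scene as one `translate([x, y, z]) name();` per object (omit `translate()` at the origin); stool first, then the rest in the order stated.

stool();
translate([0, 0, 426]) stool_2();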